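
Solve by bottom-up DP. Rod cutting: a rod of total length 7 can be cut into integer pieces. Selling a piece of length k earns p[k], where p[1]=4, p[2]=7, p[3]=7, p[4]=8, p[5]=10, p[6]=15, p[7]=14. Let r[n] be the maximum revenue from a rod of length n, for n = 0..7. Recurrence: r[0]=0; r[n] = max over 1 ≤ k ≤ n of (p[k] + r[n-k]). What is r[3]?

12

   n    0    1    2    3    4    5    6    7
r[n]    0    4    8   12   16   20   24   28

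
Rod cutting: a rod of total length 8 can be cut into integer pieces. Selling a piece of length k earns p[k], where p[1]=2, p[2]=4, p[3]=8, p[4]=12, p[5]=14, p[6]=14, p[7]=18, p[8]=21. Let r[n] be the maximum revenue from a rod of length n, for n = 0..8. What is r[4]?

   n    0    1    2    3    4    5    6    7    8
r[n]    0    2    4    8   12   14   16   20   24

12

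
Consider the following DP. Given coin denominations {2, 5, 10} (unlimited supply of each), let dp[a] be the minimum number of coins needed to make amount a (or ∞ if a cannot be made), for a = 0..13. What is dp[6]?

 a  0  1  2  3  4  5  6  7  8  9 10 11 12 13
dp  0  -  1  -  2  1  3  2  4  3  1  4  2  5
(- denotes ∞ / unreachable)

3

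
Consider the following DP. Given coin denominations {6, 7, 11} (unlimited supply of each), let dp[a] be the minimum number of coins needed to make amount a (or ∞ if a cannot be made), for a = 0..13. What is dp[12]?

2

 a  0  1  2  3  4  5  6  7  8  9 10 11 12 13
dp  0  -  -  -  -  -  1  1  -  -  -  1  2  2
(- denotes ∞ / unreachable)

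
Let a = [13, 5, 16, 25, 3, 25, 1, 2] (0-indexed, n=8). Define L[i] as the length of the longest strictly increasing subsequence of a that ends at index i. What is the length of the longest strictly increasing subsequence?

   i    0    1    2    3    4    5    6    7
a[i]   13    5   16   25    3   25    1    2
L[i]    1    1    2    3    1    3    1    2

3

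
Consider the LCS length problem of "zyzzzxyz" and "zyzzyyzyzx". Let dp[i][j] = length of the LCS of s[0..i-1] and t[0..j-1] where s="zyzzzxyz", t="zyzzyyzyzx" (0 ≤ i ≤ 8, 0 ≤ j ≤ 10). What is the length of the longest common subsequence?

   ''  z  y  z  z  y  y  z  y  z  x
''  0  0  0  0  0  0  0  0  0  0  0
 z  0  1  1  1  1  1  1  1  1  1  1
 y  0  1  2  2  2  2  2  2  2  2  2
 z  0  1  2  3  3  3  3  3  3  3  3
 z  0  1  2  3  4  4  4  4  4  4  4
 z  0  1  2  3  4  4  4  5  5  5  5
 x  0  1  2  3  4  4  4  5  5  5  6
 y  0  1  2  3  4  5  5  5  6  6  6
 z  0  1  2  3  4  5  5  6  6  7  7

7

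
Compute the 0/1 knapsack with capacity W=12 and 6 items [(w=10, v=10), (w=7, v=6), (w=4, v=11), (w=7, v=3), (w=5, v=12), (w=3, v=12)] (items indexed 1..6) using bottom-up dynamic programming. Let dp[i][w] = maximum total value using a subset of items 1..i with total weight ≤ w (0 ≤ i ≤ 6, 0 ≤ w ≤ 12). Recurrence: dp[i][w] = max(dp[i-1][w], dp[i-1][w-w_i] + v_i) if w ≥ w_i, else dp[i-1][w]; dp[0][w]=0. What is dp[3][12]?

17

i\w   0   1   2   3   4   5   6   7   8   9  10  11  12
  0   0   0   0   0   0   0   0   0   0   0   0   0   0
  1   0   0   0   0   0   0   0   0   0   0  10  10  10
  2   0   0   0   0   0   0   0   6   6   6  10  10  10
  3   0   0   0   0  11  11  11  11  11  11  11  17  17
  4   0   0   0   0  11  11  11  11  11  11  11  17  17
  5   0   0   0   0  11  12  12  12  12  23  23  23  23
  6   0   0   0  12  12  12  12  23  24  24  24  24  35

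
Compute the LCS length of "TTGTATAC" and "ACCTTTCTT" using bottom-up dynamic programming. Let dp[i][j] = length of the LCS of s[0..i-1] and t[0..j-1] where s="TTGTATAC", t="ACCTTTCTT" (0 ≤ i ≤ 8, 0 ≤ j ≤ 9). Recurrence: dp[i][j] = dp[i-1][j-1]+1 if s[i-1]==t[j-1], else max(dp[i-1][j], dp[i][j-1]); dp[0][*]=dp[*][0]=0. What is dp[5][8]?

   ''  A  C  C  T  T  T  C  T  T
''  0  0  0  0  0  0  0  0  0  0
 T  0  0  0  0  1  1  1  1  1  1
 T  0  0  0  0  1  2  2  2  2  2
 G  0  0  0  0  1  2  2  2  2  2
 T  0  0  0  0  1  2  3  3  3  3
 A  0  1  1  1  1  2  3  3  3  3
 T  0  1  1  1  2  2  3  3  4  4
 A  0  1  1  1  2  2  3  3  4  4
 C  0  1  2  2  2  2  3  4  4  4

3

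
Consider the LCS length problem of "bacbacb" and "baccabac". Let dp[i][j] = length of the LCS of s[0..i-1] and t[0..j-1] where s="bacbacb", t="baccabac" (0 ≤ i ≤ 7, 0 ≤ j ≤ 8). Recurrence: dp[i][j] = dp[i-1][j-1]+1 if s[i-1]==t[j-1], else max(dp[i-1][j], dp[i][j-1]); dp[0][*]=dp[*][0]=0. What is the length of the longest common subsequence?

6

   ''  b  a  c  c  a  b  a  c
''  0  0  0  0  0  0  0  0  0
 b  0  1  1  1  1  1  1  1  1
 a  0  1  2  2  2  2  2  2  2
 c  0  1  2  3  3  3  3  3  3
 b  0  1  2  3  3  3  4  4  4
 a  0  1  2  3  3  4  4  5  5
 c  0  1  2  3  4  4  4  5  6
 b  0  1  2  3  4  4  5  5  6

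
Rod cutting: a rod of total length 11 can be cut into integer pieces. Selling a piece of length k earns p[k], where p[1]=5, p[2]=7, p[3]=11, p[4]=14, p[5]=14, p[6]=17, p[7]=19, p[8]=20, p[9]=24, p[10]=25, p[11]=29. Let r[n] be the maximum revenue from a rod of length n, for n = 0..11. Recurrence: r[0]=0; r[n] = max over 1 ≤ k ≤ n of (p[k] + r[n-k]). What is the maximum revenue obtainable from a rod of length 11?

55

   n    0    1    2    3    4    5    6    7    8    9   10   11
r[n]    0    5   10   15   20   25   30   35   40   45   50   55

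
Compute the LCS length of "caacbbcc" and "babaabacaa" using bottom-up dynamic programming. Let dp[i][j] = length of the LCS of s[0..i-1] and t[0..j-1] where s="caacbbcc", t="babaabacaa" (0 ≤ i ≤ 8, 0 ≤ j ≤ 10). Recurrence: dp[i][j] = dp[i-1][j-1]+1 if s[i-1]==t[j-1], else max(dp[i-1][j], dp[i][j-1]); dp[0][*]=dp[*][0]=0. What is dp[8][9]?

4

   ''  b  a  b  a  a  b  a  c  a  a
''  0  0  0  0  0  0  0  0  0  0  0
 c  0  0  0  0  0  0  0  0  1  1  1
 a  0  0  1  1  1  1  1  1  1  2  2
 a  0  0  1  1  2  2  2  2  2  2  3
 c  0  0  1  1  2  2  2  2  3  3  3
 b  0  1  1  2  2  2  3  3  3  3  3
 b  0  1  1  2  2  2  3  3  3  3  3
 c  0  1  1  2  2  2  3  3  4  4  4
 c  0  1  1  2  2  2  3  3  4  4  4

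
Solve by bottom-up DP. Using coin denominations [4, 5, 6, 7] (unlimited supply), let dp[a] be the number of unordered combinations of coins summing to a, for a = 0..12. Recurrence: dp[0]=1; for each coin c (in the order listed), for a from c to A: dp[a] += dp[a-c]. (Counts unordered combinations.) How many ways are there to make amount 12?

after  coin     0     1     2     3     4     5     6     7     8     9    10    11    12
          4     1     0     0     0     1     0     0     0     1     0     0     0     1
          5     1     0     0     0     1     1     0     0     1     1     1     0     1
          6     1     0     0     0     1     1     1     0     1     1     2     1     2
          7     1     0     0     0     1     1     1     1     1     1     2     2     3

3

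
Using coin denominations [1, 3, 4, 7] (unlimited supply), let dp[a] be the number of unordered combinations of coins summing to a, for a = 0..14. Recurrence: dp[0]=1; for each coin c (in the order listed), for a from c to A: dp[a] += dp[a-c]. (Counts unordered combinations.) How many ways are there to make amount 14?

after  coin     0     1     2     3     4     5     6     7     8     9    10    11    12    13    14
          1     1     1     1     1     1     1     1     1     1     1     1     1     1     1     1
          3     1     1     1     2     2     2     3     3     3     4     4     4     5     5     5
          4     1     1     1     2     3     3     4     5     6     7     8     9    11    12    13
          7     1     1     1     2     3     3     4     6     7     8    10    12    14    16    19

19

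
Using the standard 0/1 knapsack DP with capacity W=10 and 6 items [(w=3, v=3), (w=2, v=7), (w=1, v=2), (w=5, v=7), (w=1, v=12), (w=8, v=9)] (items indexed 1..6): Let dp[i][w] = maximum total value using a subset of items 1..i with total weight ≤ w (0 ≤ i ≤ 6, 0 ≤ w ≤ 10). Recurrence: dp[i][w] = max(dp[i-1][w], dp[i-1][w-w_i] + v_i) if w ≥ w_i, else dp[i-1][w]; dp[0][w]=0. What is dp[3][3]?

9

i\w   0   1   2   3   4   5   6   7   8   9  10
  0   0   0   0   0   0   0   0   0   0   0   0
  1   0   0   0   3   3   3   3   3   3   3   3
  2   0   0   7   7   7  10  10  10  10  10  10
  3   0   2   7   9   9  10  12  12  12  12  12
  4   0   2   7   9   9  10  12  14  16  16  17
  5   0  12  14  19  21  21  22  24  26  28  28
  6   0  12  14  19  21  21  22  24  26  28  28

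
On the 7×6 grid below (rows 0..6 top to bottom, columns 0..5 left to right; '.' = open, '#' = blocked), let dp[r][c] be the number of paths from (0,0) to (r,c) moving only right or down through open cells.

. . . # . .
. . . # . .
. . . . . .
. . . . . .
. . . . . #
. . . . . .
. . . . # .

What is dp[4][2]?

15

r\c   0   1   2   3   4   5
  0   1   1   1   0   0   0
  1   1   2   3   0   0   0
  2   1   3   6   6   6   6
  3   1   4  10  16  22  28
  4   1   5  15  31  53   0
  5   1   6  21  52 105 105
  6   1   7  28  80   0 105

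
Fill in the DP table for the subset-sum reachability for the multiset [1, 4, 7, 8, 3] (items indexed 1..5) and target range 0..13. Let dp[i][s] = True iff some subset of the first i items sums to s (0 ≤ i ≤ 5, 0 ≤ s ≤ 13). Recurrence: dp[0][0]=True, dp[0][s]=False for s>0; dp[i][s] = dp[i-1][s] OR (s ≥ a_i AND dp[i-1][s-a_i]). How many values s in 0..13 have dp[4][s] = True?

10

i\s   0   1   2   3   4   5   6   7   8   9  10  11  12  13
  0   T   F   F   F   F   F   F   F   F   F   F   F   F   F
  1   T   T   F   F   F   F   F   F   F   F   F   F   F   F
  2   T   T   F   F   T   T   F   F   F   F   F   F   F   F
  3   T   T   F   F   T   T   F   T   T   F   F   T   T   F
  4   T   T   F   F   T   T   F   T   T   T   F   T   T   T
  5   T   T   F   T   T   T   F   T   T   T   T   T   T   T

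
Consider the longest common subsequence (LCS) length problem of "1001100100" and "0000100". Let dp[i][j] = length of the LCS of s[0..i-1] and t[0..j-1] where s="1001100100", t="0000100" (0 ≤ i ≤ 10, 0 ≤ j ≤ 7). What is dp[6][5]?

   ''  0  0  0  0  1  0  0
''  0  0  0  0  0  0  0  0
 1  0  0  0  0  0  1  1  1
 0  0  1  1  1  1  1  2  2
 0  0  1  2  2  2  2  2  3
 1  0  1  2  2  2  3  3  3
 1  0  1  2  2  2  3  3  3
 0  0  1  2  3  3  3  4  4
 0  0  1  2  3  4  4  4  5
 1  0  1  2  3  4  5  5  5
 0  0  1  2  3  4  5  6  6
 0  0  1  2  3  4  5  6  7

3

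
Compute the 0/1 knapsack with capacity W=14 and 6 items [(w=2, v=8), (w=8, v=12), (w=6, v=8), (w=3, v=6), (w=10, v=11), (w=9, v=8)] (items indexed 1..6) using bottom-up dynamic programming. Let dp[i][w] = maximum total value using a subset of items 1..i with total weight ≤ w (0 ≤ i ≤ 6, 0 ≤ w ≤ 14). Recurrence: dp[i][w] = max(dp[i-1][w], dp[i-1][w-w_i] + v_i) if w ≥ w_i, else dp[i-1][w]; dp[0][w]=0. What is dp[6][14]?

i\w   0   1   2   3   4   5   6   7   8   9  10  11  12  13  14
  0   0   0   0   0   0   0   0   0   0   0   0   0   0   0   0
  1   0   0   8   8   8   8   8   8   8   8   8   8   8   8   8
  2   0   0   8   8   8   8   8   8  12  12  20  20  20  20  20
  3   0   0   8   8   8   8   8   8  16  16  20  20  20  20  20
  4   0   0   8   8   8  14  14  14  16  16  20  22  22  26  26
  5   0   0   8   8   8  14  14  14  16  16  20  22  22  26  26
  6   0   0   8   8   8  14  14  14  16  16  20  22  22  26  26

26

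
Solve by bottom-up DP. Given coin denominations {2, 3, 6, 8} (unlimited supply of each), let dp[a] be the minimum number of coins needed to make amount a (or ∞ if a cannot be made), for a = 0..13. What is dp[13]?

 a  0  1  2  3  4  5  6  7  8  9 10 11 12 13
dp  0  -  1  1  2  2  1  3  1  2  2  2  2  3
(- denotes ∞ / unreachable)

3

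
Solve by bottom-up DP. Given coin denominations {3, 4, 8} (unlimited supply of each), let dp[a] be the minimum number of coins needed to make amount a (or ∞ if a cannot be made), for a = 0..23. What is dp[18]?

 a  0  1  2  3  4  5  6  7  8  9 10 11 12 13 14 15 16 17 18 19 20 21 22 23
dp  0  -  -  1  1  -  2  2  1  3  3  2  2  4  3  3  2  4  4  3  3  5  4  4
(- denotes ∞ / unreachable)

4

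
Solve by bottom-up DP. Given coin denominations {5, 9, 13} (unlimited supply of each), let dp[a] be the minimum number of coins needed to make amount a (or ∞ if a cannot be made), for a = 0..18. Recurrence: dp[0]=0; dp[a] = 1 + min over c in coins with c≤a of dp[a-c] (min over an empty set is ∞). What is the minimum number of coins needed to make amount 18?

 a  0  1  2  3  4  5  6  7  8  9 10 11 12 13 14 15 16 17 18
dp  0  -  -  -  -  1  -  -  -  1  2  -  -  1  2  3  -  -  2
(- denotes ∞ / unreachable)

2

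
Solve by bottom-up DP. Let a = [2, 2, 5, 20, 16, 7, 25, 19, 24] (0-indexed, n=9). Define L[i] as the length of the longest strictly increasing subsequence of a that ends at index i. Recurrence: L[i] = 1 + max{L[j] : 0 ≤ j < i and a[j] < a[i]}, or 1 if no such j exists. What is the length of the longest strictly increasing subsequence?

5

   i    0    1    2    3    4    5    6    7    8
a[i]    2    2    5   20   16    7   25   19   24
L[i]    1    1    2    3    3    3    4    4    5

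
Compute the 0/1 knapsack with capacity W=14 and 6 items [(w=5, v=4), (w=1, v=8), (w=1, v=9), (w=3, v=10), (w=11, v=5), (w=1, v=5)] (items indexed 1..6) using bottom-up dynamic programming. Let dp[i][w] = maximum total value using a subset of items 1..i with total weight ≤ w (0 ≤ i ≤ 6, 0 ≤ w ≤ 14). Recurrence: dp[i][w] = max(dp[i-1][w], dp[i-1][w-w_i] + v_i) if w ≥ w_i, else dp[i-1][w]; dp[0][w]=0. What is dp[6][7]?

32

i\w   0   1   2   3   4   5   6   7   8   9  10  11  12  13  14
  0   0   0   0   0   0   0   0   0   0   0   0   0   0   0   0
  1   0   0   0   0   0   4   4   4   4   4   4   4   4   4   4
  2   0   8   8   8   8   8  12  12  12  12  12  12  12  12  12
  3   0   9  17  17  17  17  17  21  21  21  21  21  21  21  21
  4   0   9  17  17  19  27  27  27  27  27  31  31  31  31  31
  5   0   9  17  17  19  27  27  27  27  27  31  31  31  31  31
  6   0   9  17  22  22  27  32  32  32  32  32  36  36  36  36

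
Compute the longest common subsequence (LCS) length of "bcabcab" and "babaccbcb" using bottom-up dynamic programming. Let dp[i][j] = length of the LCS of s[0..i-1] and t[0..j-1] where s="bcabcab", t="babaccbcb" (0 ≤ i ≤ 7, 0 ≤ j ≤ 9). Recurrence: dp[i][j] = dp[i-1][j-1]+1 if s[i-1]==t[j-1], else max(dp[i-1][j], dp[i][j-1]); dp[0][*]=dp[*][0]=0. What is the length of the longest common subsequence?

5

   ''  b  a  b  a  c  c  b  c  b
''  0  0  0  0  0  0  0  0  0  0
 b  0  1  1  1  1  1  1  1  1  1
 c  0  1  1  1  1  2  2  2  2  2
 a  0  1  2  2  2  2  2  2  2  2
 b  0  1  2  3  3  3  3  3  3  3
 c  0  1  2  3  3  4  4  4  4  4
 a  0  1  2  3  4  4  4  4  4  4
 b  0  1  2  3  4  4  4  5  5  5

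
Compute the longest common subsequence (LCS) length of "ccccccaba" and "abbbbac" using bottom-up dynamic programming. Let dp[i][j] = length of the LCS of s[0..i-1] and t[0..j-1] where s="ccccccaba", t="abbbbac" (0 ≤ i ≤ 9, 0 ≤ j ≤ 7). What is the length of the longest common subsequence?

3

   ''  a  b  b  b  b  a  c
''  0  0  0  0  0  0  0  0
 c  0  0  0  0  0  0  0  1
 c  0  0  0  0  0  0  0  1
 c  0  0  0  0  0  0  0  1
 c  0  0  0  0  0  0  0  1
 c  0  0  0  0  0  0  0  1
 c  0  0  0  0  0  0  0  1
 a  0  1  1  1  1  1  1  1
 b  0  1  2  2  2  2  2  2
 a  0  1  2  2  2  2  3  3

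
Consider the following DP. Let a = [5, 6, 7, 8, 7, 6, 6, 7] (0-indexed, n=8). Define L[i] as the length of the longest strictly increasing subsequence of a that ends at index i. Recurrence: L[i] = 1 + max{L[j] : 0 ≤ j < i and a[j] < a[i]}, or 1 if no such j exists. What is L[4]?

3

   i    0    1    2    3    4    5    6    7
a[i]    5    6    7    8    7    6    6    7
L[i]    1    2    3    4    3    2    2    3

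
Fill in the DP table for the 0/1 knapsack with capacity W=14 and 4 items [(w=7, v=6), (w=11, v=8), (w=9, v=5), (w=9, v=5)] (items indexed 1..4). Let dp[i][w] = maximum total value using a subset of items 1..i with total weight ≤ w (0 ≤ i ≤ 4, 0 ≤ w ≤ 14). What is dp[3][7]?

i\w   0   1   2   3   4   5   6   7   8   9  10  11  12  13  14
  0   0   0   0   0   0   0   0   0   0   0   0   0   0   0   0
  1   0   0   0   0   0   0   0   6   6   6   6   6   6   6   6
  2   0   0   0   0   0   0   0   6   6   6   6   8   8   8   8
  3   0   0   0   0   0   0   0   6   6   6   6   8   8   8   8
  4   0   0   0   0   0   0   0   6   6   6   6   8   8   8   8

6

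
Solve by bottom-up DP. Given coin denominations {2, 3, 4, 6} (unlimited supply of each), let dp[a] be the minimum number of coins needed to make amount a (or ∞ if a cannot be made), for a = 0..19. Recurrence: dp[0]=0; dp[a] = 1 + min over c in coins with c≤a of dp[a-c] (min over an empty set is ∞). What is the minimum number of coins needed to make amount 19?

 a  0  1  2  3  4  5  6  7  8  9 10 11 12 13 14 15 16 17 18 19
dp  0  -  1  1  1  2  1  2  2  2  2  3  2  3  3  3  3  4  3  4
(- denotes ∞ / unreachable)

4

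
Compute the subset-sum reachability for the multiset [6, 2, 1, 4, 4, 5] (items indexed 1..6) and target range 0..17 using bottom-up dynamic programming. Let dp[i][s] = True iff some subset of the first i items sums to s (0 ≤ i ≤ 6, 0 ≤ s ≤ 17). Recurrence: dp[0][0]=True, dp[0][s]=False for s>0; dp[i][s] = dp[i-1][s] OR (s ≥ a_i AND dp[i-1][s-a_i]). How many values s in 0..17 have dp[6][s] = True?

i\s   0   1   2   3   4   5   6   7   8   9  10  11  12  13  14  15  16  17
  0   T   F   F   F   F   F   F   F   F   F   F   F   F   F   F   F   F   F
  1   T   F   F   F   F   F   T   F   F   F   F   F   F   F   F   F   F   F
  2   T   F   T   F   F   F   T   F   T   F   F   F   F   F   F   F   F   F
  3   T   T   T   T   F   F   T   T   T   T   F   F   F   F   F   F   F   F
  4   T   T   T   T   T   T   T   T   T   T   T   T   T   T   F   F   F   F
  5   T   T   T   T   T   T   T   T   T   T   T   T   T   T   T   T   T   T
  6   T   T   T   T   T   T   T   T   T   T   T   T   T   T   T   T   T   T

18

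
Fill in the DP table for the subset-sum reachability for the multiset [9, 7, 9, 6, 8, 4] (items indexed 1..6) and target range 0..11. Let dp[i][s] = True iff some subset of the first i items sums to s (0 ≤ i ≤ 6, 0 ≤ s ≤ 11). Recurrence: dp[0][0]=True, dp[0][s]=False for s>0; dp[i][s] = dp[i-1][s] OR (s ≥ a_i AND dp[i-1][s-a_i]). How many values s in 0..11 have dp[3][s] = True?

i\s   0   1   2   3   4   5   6   7   8   9  10  11
  0   T   F   F   F   F   F   F   F   F   F   F   F
  1   T   F   F   F   F   F   F   F   F   T   F   F
  2   T   F   F   F   F   F   F   T   F   T   F   F
  3   T   F   F   F   F   F   F   T   F   T   F   F
  4   T   F   F   F   F   F   T   T   F   T   F   F
  5   T   F   F   F   F   F   T   T   T   T   F   F
  6   T   F   F   F   T   F   T   T   T   T   T   T

3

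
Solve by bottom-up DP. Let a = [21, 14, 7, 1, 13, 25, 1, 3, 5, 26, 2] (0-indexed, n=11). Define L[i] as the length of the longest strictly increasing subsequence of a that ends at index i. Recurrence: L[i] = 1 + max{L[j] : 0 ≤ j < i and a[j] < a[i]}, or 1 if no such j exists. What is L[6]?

   i    0    1    2    3    4    5    6    7    8    9   10
a[i]   21   14    7    1   13   25    1    3    5   26    2
L[i]    1    1    1    1    2    3    1    2    3    4    2

1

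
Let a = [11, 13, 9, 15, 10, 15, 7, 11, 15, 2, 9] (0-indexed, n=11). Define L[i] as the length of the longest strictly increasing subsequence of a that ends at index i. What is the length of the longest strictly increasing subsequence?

4

   i    0    1    2    3    4    5    6    7    8    9   10
a[i]   11   13    9   15   10   15    7   11   15    2    9
L[i]    1    2    1    3    2    3    1    3    4    1    2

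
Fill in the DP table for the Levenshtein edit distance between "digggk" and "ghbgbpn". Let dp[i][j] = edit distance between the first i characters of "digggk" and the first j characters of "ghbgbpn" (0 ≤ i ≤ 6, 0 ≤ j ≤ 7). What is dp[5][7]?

6

   ''  g  h  b  g  b  p  n
''  0  1  2  3  4  5  6  7
 d  1  1  2  3  4  5  6  7
 i  2  2  2  3  4  5  6  7
 g  3  2  3  3  3  4  5  6
 g  4  3  3  4  3  4  5  6
 g  5  4  4  4  4  4  5  6
 k  6  5  5  5  5  5  5  6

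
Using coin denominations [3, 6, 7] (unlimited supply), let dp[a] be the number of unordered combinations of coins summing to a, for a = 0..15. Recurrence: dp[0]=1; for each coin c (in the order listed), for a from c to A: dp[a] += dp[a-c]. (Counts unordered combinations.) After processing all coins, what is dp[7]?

after  coin     0     1     2     3     4     5     6     7     8     9    10    11    12    13    14    15
          3     1     0     0     1     0     0     1     0     0     1     0     0     1     0     0     1
          6     1     0     0     1     0     0     2     0     0     2     0     0     3     0     0     3
          7     1     0     0     1     0     0     2     1     0     2     1     0     3     2     1     3

1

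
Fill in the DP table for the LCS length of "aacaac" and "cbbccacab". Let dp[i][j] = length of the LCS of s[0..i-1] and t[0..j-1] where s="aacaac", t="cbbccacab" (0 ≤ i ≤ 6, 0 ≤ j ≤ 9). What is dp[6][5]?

2

   ''  c  b  b  c  c  a  c  a  b
''  0  0  0  0  0  0  0  0  0  0
 a  0  0  0  0  0  0  1  1  1  1
 a  0  0  0  0  0  0  1  1  2  2
 c  0  1  1  1  1  1  1  2  2  2
 a  0  1  1  1  1  1  2  2  3  3
 a  0  1  1  1  1  1  2  2  3  3
 c  0  1  1  1  2  2  2  3  3  3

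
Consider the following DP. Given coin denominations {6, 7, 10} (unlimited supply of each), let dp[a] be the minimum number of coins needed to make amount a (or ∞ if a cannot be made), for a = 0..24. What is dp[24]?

 a  0  1  2  3  4  5  6  7  8  9 10 11 12 13 14 15 16 17 18 19 20 21 22 23 24
dp  0  -  -  -  -  -  1  1  -  -  1  -  2  2  2  -  2  2  3  3  2  3  3  3  3
(- denotes ∞ / unreachable)

3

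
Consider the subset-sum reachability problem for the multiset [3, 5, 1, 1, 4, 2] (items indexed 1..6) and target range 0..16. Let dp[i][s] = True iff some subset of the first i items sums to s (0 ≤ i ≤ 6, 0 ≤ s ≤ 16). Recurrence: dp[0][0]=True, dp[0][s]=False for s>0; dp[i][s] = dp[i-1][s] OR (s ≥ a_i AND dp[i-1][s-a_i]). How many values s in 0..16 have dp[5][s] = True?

i\s   0   1   2   3   4   5   6   7   8   9  10  11  12  13  14  15  16
  0   T   F   F   F   F   F   F   F   F   F   F   F   F   F   F   F   F
  1   T   F   F   T   F   F   F   F   F   F   F   F   F   F   F   F   F
  2   T   F   F   T   F   T   F   F   T   F   F   F   F   F   F   F   F
  3   T   T   F   T   T   T   T   F   T   T   F   F   F   F   F   F   F
  4   T   T   T   T   T   T   T   T   T   T   T   F   F   F   F   F   F
  5   T   T   T   T   T   T   T   T   T   T   T   T   T   T   T   F   F
  6   T   T   T   T   T   T   T   T   T   T   T   T   T   T   T   T   T

15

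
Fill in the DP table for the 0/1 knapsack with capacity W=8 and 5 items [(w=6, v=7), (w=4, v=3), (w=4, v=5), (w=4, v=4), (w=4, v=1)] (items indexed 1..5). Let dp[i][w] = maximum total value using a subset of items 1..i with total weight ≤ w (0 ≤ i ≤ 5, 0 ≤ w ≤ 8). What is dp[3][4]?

5

i\w   0   1   2   3   4   5   6   7   8
  0   0   0   0   0   0   0   0   0   0
  1   0   0   0   0   0   0   7   7   7
  2   0   0   0   0   3   3   7   7   7
  3   0   0   0   0   5   5   7   7   8
  4   0   0   0   0   5   5   7   7   9
  5   0   0   0   0   5   5   7   7   9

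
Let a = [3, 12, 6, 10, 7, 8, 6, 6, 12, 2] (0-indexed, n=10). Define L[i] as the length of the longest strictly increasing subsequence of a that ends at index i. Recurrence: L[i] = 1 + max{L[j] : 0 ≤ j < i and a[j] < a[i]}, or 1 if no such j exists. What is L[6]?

   i    0    1    2    3    4    5    6    7    8    9
a[i]    3   12    6   10    7    8    6    6   12    2
L[i]    1    2    2    3    3    4    2    2    5    1

2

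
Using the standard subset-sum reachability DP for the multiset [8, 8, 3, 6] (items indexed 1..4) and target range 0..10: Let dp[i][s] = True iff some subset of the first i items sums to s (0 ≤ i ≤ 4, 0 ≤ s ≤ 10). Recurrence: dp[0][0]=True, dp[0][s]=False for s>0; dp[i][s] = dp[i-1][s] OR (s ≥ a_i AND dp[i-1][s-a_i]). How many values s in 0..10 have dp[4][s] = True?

i\s   0   1   2   3   4   5   6   7   8   9  10
  0   T   F   F   F   F   F   F   F   F   F   F
  1   T   F   F   F   F   F   F   F   T   F   F
  2   T   F   F   F   F   F   F   F   T   F   F
  3   T   F   F   T   F   F   F   F   T   F   F
  4   T   F   F   T   F   F   T   F   T   T   F

5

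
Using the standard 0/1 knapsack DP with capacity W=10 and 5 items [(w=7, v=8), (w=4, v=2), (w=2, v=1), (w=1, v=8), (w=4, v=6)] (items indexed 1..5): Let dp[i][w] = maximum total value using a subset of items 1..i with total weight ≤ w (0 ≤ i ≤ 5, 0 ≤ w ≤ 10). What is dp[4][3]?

9

i\w   0   1   2   3   4   5   6   7   8   9  10
  0   0   0   0   0   0   0   0   0   0   0   0
  1   0   0   0   0   0   0   0   8   8   8   8
  2   0   0   0   0   2   2   2   8   8   8   8
  3   0   0   1   1   2   2   3   8   8   9   9
  4   0   8   8   9   9  10  10  11  16  16  17
  5   0   8   8   9   9  14  14  15  16  16  17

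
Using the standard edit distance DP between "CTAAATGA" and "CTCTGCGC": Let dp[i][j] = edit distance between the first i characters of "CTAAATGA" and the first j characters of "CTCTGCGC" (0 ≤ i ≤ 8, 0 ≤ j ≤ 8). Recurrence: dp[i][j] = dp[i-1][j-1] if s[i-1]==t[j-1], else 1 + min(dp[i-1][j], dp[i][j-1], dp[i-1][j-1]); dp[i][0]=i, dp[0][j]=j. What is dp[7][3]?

5

   ''  C  T  C  T  G  C  G  C
''  0  1  2  3  4  5  6  7  8
 C  1  0  1  2  3  4  5  6  7
 T  2  1  0  1  2  3  4  5  6
 A  3  2  1  1  2  3  4  5  6
 A  4  3  2  2  2  3  4  5  6
 A  5  4  3  3  3  3  4  5  6
 T  6  5  4  4  3  4  4  5  6
 G  7  6  5  5  4  3  4  4  5
 A  8  7  6  6  5  4  4  5  5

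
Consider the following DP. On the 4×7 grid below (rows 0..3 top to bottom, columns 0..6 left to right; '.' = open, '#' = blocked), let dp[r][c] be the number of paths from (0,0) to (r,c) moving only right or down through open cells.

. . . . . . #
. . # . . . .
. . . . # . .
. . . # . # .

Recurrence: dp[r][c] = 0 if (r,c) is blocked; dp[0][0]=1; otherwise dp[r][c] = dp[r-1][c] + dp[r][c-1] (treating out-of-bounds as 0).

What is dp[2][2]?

3

r\c   0   1   2   3   4   5   6
  0   1   1   1   1   1   1   0
  1   1   2   0   1   2   3   3
  2   1   3   3   4   0   3   6
  3   1   4   7   0   0   0   6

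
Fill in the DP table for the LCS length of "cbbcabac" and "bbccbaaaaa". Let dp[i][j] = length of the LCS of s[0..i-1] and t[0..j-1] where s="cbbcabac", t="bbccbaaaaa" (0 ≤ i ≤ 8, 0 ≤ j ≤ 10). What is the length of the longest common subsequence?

   ''  b  b  c  c  b  a  a  a  a  a
''  0  0  0  0  0  0  0  0  0  0  0
 c  0  0  0  1  1  1  1  1  1  1  1
 b  0  1  1  1  1  2  2  2  2  2  2
 b  0  1  2  2  2  2  2  2  2  2  2
 c  0  1  2  3  3  3  3  3  3  3  3
 a  0  1  2  3  3  3  4  4  4  4  4
 b  0  1  2  3  3  4  4  4  4  4  4
 a  0  1  2  3  3  4  5  5  5  5  5
 c  0  1  2  3  4  4  5  5  5  5  5

5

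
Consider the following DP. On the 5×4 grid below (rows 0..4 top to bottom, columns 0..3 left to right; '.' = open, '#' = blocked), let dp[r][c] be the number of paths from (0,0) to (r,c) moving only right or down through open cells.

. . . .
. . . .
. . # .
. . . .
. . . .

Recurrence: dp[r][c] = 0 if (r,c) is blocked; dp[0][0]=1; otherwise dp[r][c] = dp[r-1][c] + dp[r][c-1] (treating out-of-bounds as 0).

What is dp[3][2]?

4

r\c   0   1   2   3
  0   1   1   1   1
  1   1   2   3   4
  2   1   3   0   4
  3   1   4   4   8
  4   1   5   9  17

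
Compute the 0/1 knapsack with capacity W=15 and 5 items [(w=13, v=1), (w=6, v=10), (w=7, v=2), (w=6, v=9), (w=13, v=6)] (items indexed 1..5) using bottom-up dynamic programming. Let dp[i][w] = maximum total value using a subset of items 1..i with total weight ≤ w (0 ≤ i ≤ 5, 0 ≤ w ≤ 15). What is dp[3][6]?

10

i\w   0   1   2   3   4   5   6   7   8   9  10  11  12  13  14  15
  0   0   0   0   0   0   0   0   0   0   0   0   0   0   0   0   0
  1   0   0   0   0   0   0   0   0   0   0   0   0   0   1   1   1
  2   0   0   0   0   0   0  10  10  10  10  10  10  10  10  10  10
  3   0   0   0   0   0   0  10  10  10  10  10  10  10  12  12  12
  4   0   0   0   0   0   0  10  10  10  10  10  10  19  19  19  19
  5   0   0   0   0   0   0  10  10  10  10  10  10  19  19  19  19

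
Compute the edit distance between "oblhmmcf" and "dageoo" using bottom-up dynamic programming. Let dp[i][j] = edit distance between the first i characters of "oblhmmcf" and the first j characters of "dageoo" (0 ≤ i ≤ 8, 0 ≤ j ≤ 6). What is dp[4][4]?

   ''  d  a  g  e  o  o
''  0  1  2  3  4  5  6
 o  1  1  2  3  4  4  5
 b  2  2  2  3  4  5  5
 l  3  3  3  3  4  5  6
 h  4  4  4  4  4  5  6
 m  5  5  5  5  5  5  6
 m  6  6  6  6  6  6  6
 c  7  7  7  7  7  7  7
 f  8  8  8  8  8  8  8

4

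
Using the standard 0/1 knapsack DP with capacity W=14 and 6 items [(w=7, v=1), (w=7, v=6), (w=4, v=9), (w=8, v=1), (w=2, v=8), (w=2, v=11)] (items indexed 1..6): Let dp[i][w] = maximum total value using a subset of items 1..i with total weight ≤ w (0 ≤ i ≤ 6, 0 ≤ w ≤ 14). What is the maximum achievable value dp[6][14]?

28

i\w   0   1   2   3   4   5   6   7   8   9  10  11  12  13  14
  0   0   0   0   0   0   0   0   0   0   0   0   0   0   0   0
  1   0   0   0   0   0   0   0   1   1   1   1   1   1   1   1
  2   0   0   0   0   0   0   0   6   6   6   6   6   6   6   7
  3   0   0   0   0   9   9   9   9   9   9   9  15  15  15  15
  4   0   0   0   0   9   9   9   9   9   9   9  15  15  15  15
  5   0   0   8   8   9   9  17  17  17  17  17  17  17  23  23
  6   0   0  11  11  19  19  20  20  28  28  28  28  28  28  28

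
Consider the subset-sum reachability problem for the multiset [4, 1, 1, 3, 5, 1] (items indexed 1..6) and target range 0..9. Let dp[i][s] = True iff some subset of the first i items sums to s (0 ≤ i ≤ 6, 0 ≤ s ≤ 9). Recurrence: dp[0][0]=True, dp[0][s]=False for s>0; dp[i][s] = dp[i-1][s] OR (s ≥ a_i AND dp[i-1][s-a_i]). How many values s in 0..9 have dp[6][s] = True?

i\s   0   1   2   3   4   5   6   7   8   9
  0   T   F   F   F   F   F   F   F   F   F
  1   T   F   F   F   T   F   F   F   F   F
  2   T   T   F   F   T   T   F   F   F   F
  3   T   T   T   F   T   T   T   F   F   F
  4   T   T   T   T   T   T   T   T   T   T
  5   T   T   T   T   T   T   T   T   T   T
  6   T   T   T   T   T   T   T   T   T   T

10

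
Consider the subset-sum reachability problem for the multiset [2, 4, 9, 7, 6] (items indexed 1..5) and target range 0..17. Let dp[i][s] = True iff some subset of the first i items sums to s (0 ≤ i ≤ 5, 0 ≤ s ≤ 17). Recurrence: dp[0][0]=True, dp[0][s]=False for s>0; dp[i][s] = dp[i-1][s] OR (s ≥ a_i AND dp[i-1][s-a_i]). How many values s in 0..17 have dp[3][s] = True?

i\s   0   1   2   3   4   5   6   7   8   9  10  11  12  13  14  15  16  17
  0   T   F   F   F   F   F   F   F   F   F   F   F   F   F   F   F   F   F
  1   T   F   T   F   F   F   F   F   F   F   F   F   F   F   F   F   F   F
  2   T   F   T   F   T   F   T   F   F   F   F   F   F   F   F   F   F   F
  3   T   F   T   F   T   F   T   F   F   T   F   T   F   T   F   T   F   F
  4   T   F   T   F   T   F   T   T   F   T   F   T   F   T   F   T   T   F
  5   T   F   T   F   T   F   T   T   T   T   T   T   T   T   F   T   T   T

8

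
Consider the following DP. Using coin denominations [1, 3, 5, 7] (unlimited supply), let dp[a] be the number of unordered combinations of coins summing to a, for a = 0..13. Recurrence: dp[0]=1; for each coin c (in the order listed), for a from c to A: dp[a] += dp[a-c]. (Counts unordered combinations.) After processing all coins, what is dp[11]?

after  coin     0     1     2     3     4     5     6     7     8     9    10    11    12    13
          1     1     1     1     1     1     1     1     1     1     1     1     1     1     1
          3     1     1     1     2     2     2     3     3     3     4     4     4     5     5
          5     1     1     1     2     2     3     4     4     5     6     7     8     9    10
          7     1     1     1     2     2     3     4     5     6     7     9    10    12    14

10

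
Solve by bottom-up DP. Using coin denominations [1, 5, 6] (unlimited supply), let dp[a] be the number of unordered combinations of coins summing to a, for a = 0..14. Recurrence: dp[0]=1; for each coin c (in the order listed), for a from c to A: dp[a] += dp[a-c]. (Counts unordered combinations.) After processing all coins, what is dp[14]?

after  coin     0     1     2     3     4     5     6     7     8     9    10    11    12    13    14
          1     1     1     1     1     1     1     1     1     1     1     1     1     1     1     1
          5     1     1     1     1     1     2     2     2     2     2     3     3     3     3     3
          6     1     1     1     1     1     2     3     3     3     3     4     5     6     6     6

6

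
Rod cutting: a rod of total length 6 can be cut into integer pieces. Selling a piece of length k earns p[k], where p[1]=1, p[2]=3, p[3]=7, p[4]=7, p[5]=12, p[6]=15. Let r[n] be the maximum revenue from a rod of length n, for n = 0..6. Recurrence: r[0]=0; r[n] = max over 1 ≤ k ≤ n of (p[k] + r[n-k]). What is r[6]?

15

   n    0    1    2    3    4    5    6
r[n]    0    1    3    7    8   12   15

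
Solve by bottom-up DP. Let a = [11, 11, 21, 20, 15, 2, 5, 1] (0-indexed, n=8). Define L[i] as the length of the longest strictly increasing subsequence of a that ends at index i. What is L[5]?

   i    0    1    2    3    4    5    6    7
a[i]   11   11   21   20   15    2    5    1
L[i]    1    1    2    2    2    1    2    1

1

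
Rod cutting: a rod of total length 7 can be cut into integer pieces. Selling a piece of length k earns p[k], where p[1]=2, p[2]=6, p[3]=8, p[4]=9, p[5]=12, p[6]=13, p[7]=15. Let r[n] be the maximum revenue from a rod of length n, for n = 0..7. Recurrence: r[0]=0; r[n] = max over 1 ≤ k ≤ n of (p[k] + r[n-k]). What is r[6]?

18

   n    0    1    2    3    4    5    6    7
r[n]    0    2    6    8   12   14   18   20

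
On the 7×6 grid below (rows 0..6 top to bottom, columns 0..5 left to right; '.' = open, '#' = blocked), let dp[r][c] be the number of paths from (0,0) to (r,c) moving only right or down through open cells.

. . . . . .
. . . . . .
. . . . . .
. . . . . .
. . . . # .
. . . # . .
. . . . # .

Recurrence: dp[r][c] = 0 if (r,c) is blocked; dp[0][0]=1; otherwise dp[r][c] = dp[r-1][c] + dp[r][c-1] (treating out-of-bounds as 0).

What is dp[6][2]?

28

r\c   0   1   2   3   4   5
  0   1   1   1   1   1   1
  1   1   2   3   4   5   6
  2   1   3   6  10  15  21
  3   1   4  10  20  35  56
  4   1   5  15  35   0  56
  5   1   6  21   0   0  56
  6   1   7  28  28   0  56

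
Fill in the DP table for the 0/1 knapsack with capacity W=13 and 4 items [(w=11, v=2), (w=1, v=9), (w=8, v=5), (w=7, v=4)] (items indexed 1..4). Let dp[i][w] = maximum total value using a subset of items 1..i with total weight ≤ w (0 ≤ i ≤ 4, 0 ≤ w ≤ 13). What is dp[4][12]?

i\w   0   1   2   3   4   5   6   7   8   9  10  11  12  13
  0   0   0   0   0   0   0   0   0   0   0   0   0   0   0
  1   0   0   0   0   0   0   0   0   0   0   0   2   2   2
  2   0   9   9   9   9   9   9   9   9   9   9   9  11  11
  3   0   9   9   9   9   9   9   9   9  14  14  14  14  14
  4   0   9   9   9   9   9   9   9  13  14  14  14  14  14

14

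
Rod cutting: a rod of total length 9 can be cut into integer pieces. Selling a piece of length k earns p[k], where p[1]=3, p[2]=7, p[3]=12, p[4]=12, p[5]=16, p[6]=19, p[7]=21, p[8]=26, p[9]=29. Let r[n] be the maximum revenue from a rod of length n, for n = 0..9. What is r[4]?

   n    0    1    2    3    4    5    6    7    8    9
r[n]    0    3    7   12   15   19   24   27   31   36

15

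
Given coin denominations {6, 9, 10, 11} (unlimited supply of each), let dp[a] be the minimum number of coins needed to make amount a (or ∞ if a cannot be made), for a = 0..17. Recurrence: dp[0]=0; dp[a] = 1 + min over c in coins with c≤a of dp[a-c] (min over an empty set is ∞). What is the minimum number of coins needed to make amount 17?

 a  0  1  2  3  4  5  6  7  8  9 10 11 12 13 14 15 16 17
dp  0  -  -  -  -  -  1  -  -  1  1  1  2  -  -  2  2  2
(- denotes ∞ / unreachable)

2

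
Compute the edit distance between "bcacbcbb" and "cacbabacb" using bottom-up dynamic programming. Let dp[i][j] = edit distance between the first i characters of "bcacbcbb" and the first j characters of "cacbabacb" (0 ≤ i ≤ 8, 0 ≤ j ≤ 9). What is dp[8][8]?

4

   ''  c  a  c  b  a  b  a  c  b
''  0  1  2  3  4  5  6  7  8  9
 b  1  1  2  3  3  4  5  6  7  8
 c  2  1  2  2  3  4  5  6  6  7
 a  3  2  1  2  3  3  4  5  6  7
 c  4  3  2  1  2  3  4  5  5  6
 b  5  4  3  2  1  2  3  4  5  5
 c  6  5  4  3  2  2  3  4  4  5
 b  7  6  5  4  3  3  2  3  4  4
 b  8  7  6  5  4  4  3  3  4  4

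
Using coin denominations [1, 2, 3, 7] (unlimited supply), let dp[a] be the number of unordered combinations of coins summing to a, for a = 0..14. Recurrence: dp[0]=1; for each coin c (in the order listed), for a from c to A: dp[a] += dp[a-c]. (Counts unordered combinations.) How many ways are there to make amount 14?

after  coin     0     1     2     3     4     5     6     7     8     9    10    11    12    13    14
          1     1     1     1     1     1     1     1     1     1     1     1     1     1     1     1
          2     1     1     2     2     3     3     4     4     5     5     6     6     7     7     8
          3     1     1     2     3     4     5     7     8    10    12    14    16    19    21    24
          7     1     1     2     3     4     5     7     9    11    14    17    20    24    28    33

33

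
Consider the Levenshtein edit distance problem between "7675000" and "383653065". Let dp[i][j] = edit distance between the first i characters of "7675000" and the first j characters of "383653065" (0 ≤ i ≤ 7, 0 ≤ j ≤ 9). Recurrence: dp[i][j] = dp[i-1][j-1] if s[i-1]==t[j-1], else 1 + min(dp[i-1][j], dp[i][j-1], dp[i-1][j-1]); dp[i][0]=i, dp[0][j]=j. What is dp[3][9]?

   ''  3  8  3  6  5  3  0  6  5
''  0  1  2  3  4  5  6  7  8  9
 7  1  1  2  3  4  5  6  7  8  9
 6  2  2  2  3  3  4  5  6  7  8
 7  3  3  3  3  4  4  5  6  7  8
 5  4  4  4  4  4  4  5  6  7  7
 0  5  5  5  5  5  5  5  5  6  7
 0  6  6  6  6  6  6  6  5  6  7
 0  7  7  7  7  7  7  7  6  6  7

8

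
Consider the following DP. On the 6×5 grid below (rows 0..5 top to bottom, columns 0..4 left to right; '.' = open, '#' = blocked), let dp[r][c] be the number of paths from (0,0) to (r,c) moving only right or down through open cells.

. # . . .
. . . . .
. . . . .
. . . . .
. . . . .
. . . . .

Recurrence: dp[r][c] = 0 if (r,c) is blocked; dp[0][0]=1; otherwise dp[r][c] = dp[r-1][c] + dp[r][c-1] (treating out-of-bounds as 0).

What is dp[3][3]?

r\c   0   1   2   3   4
  0   1   0   0   0   0
  1   1   1   1   1   1
  2   1   2   3   4   5
  3   1   3   6  10  15
  4   1   4  10  20  35
  5   1   5  15  35  70

10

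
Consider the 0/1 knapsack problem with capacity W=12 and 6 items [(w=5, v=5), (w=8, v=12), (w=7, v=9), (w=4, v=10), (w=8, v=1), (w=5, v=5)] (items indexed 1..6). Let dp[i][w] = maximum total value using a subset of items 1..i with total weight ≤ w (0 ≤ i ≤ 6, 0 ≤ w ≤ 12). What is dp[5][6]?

i\w   0   1   2   3   4   5   6   7   8   9  10  11  12
  0   0   0   0   0   0   0   0   0   0   0   0   0   0
  1   0   0   0   0   0   5   5   5   5   5   5   5   5
  2   0   0   0   0   0   5   5   5  12  12  12  12  12
  3   0   0   0   0   0   5   5   9  12  12  12  12  14
  4   0   0   0   0  10  10  10  10  12  15  15  19  22
  5   0   0   0   0  10  10  10  10  12  15  15  19  22
  6   0   0   0   0  10  10  10  10  12  15  15  19  22

10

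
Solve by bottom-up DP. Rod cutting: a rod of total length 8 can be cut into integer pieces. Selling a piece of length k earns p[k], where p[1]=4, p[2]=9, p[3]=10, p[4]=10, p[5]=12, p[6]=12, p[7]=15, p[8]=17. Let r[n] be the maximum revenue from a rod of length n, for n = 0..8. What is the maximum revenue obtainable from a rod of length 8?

   n    0    1    2    3    4    5    6    7    8
r[n]    0    4    9   13   18   22   27   31   36

36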